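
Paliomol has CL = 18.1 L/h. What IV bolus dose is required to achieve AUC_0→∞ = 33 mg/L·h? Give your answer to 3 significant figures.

Dose = 597 mg

Dose_iv = CL × AUC_0→∞
     = 18.1 × 33 = 597.3 mg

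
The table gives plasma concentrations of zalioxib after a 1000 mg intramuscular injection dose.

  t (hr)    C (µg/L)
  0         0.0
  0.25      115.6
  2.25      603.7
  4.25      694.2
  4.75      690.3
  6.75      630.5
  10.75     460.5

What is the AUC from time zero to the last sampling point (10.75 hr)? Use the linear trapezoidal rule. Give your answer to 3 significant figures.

Trapezoidal AUC_0→10.75:
  [0→0.25]: (0.0+115.6)/2 × 0.25 = 14.45
  [0.25→2.25]: (115.6+603.7)/2 × 2 = 719.3
  [2.25→4.25]: (603.7+694.2)/2 × 2 = 1297.9
  [4.25→4.75]: (694.2+690.3)/2 × 0.5 = 346.125
  [4.75→6.75]: (690.3+630.5)/2 × 2 = 1320.8
  [6.75→10.75]: (630.5+460.5)/2 × 4 = 2182.0
  Sum = 5880.575 µg/L·hr

AUC = 5880 µg/L·hr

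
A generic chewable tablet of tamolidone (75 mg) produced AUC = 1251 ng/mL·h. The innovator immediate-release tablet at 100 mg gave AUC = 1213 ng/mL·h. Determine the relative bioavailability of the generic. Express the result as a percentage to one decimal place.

F_rel = 137.5%

F_rel = (AUC_test/D_test) / (AUC_ref/D_ref)
      = (1251/75) / (1213/100)
      = 16.68 / 12.13 = 1.3751 = 137.51%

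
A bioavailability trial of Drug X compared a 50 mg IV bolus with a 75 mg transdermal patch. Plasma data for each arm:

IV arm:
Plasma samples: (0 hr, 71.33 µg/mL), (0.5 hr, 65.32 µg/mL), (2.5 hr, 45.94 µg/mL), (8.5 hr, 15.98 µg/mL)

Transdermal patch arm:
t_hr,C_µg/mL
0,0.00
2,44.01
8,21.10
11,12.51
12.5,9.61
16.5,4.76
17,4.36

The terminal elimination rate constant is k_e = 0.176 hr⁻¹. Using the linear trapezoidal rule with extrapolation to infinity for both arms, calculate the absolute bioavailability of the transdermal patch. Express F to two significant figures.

Trapezoidal AUC_0→8.5 (IV):
  [0→0.5]: (71.33+65.32)/2 × 0.5 = 34.1625
  [0.5→2.5]: (65.32+45.94)/2 × 2 = 111.26
  [2.5→8.5]: (45.94+15.98)/2 × 6 = 185.76
  Sum = 331.1825 µg/mL·hr
IV tail: 15.98/0.176 = 90.795; AUC_iv,0→∞ = 331.1825 + 90.795 = 421.9775 µg/mL·hr
Trapezoidal AUC_0→17 (transdermal patch):
  [0→2]: (0.00+44.01)/2 × 2 = 44.01
  [2→8]: (44.01+21.10)/2 × 6 = 195.33
  [8→11]: (21.10+12.51)/2 × 3 = 50.415
  [11→12.5]: (12.51+9.61)/2 × 1.5 = 16.59
  [12.5→16.5]: (9.61+4.76)/2 × 4 = 28.74
  [16.5→17]: (4.76+4.36)/2 × 0.5 = 2.28
  Sum = 337.365 µg/mL·hr
transdermal patch tail: 4.36/0.176 = 24.773; AUC_ev,0→∞ = 337.365 + 24.773 = 362.138 µg/mL·hr
F = (AUC_ev/D_ev)/(AUC_iv/D_iv) = (362.138/75)/(421.9775/50) = 4.82851/8.43955 = 0.5721

F = 0.57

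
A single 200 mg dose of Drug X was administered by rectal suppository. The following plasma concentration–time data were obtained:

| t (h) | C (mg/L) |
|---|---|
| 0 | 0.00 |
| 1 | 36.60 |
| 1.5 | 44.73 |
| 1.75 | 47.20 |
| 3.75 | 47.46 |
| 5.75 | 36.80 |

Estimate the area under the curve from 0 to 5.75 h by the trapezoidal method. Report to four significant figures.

AUC = 229.0 mg/L·h

Trapezoidal AUC_0→5.75:
  [0→1]: (0.00+36.60)/2 × 1 = 18.3
  [1→1.5]: (36.60+44.73)/2 × 0.5 = 20.3325
  [1.5→1.75]: (44.73+47.20)/2 × 0.25 = 11.49125
  [1.75→3.75]: (47.20+47.46)/2 × 2 = 94.66
  [3.75→5.75]: (47.46+36.80)/2 × 2 = 84.26
  Sum = 229.04375 mg/L·h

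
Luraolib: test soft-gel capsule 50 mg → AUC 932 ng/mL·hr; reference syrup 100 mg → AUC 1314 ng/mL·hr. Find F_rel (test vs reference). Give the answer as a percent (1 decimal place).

F_rel = (AUC_test/D_test) / (AUC_ref/D_ref)
      = (932/50) / (1314/100)
      = 18.64 / 13.14 = 1.4186 = 141.86%

F_rel = 141.9%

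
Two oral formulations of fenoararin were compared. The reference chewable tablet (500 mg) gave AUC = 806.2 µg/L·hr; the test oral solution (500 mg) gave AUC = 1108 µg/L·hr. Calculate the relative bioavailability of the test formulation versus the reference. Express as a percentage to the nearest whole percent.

F_rel = (AUC_test/D_test) / (AUC_ref/D_ref)
      = (1108/500) / (806.2/500)
      = 2.216 / 1.6124 = 1.3743 = 137.43%

F_rel = 137%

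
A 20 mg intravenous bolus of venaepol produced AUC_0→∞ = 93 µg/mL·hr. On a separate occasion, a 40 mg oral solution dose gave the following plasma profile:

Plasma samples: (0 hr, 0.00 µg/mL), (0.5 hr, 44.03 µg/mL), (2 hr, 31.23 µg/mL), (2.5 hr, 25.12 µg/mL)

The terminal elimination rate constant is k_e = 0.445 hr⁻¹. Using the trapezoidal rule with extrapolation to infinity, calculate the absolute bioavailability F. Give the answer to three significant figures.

F = 0.742

Trapezoidal AUC_0→2.5 (oral solution):
  [0→0.5]: (0.00+44.03)/2 × 0.5 = 11.0075
  [0.5→2]: (44.03+31.23)/2 × 1.5 = 56.445
  [2→2.5]: (31.23+25.12)/2 × 0.5 = 14.0875
  Sum = 81.54 µg/mL·hr
Tail: C_last/k_e = 25.12/0.445 = 56.449
AUC_0→∞ (oral solution) = 81.54 + 56.449 = 137.989 µg/mL·hr
F = (AUC_ev/D_ev)/(AUC_iv/D_iv) = (137.989/40)/(93/20) = 3.449725/4.65 = 0.7419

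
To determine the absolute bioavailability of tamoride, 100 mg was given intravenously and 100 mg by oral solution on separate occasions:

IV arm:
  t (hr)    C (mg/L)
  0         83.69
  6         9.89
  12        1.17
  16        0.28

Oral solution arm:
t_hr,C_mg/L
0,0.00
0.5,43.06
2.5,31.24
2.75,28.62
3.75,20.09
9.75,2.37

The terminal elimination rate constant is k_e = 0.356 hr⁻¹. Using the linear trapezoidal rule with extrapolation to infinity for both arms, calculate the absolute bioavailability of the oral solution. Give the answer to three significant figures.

Trapezoidal AUC_0→16 (IV):
  [0→6]: (83.69+9.89)/2 × 6 = 280.74
  [6→12]: (9.89+1.17)/2 × 6 = 33.18
  [12→16]: (1.17+0.28)/2 × 4 = 2.9
  Sum = 316.82 mg/L·hr
IV tail: 0.28/0.356 = 0.787; AUC_iv,0→∞ = 316.82 + 0.787 = 317.607 mg/L·hr
Trapezoidal AUC_0→9.75 (oral solution):
  [0→0.5]: (0.00+43.06)/2 × 0.5 = 10.765
  [0.5→2.5]: (43.06+31.24)/2 × 2 = 74.3
  [2.5→2.75]: (31.24+28.62)/2 × 0.25 = 7.4825
  [2.75→3.75]: (28.62+20.09)/2 × 1 = 24.355
  [3.75→9.75]: (20.09+2.37)/2 × 6 = 67.38
  Sum = 184.2825 mg/L·hr
oral solution tail: 2.37/0.356 = 6.657; AUC_ev,0→∞ = 184.2825 + 6.657 = 190.9395 mg/L·hr
F = (AUC_ev/D_ev)/(AUC_iv/D_iv) = (190.9395/100)/(317.607/100) = 1.909395/3.17607 = 0.6012

F = 0.601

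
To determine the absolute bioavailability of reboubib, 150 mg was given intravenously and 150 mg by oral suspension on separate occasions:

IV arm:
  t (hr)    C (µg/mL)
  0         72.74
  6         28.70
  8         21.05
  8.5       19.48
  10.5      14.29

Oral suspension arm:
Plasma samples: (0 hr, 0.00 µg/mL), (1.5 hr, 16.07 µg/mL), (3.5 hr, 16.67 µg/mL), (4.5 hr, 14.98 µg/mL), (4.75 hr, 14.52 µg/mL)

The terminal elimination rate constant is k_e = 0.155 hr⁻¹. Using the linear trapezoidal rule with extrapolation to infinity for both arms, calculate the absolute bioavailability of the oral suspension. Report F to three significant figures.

F = 0.322

Trapezoidal AUC_0→10.5 (IV):
  [0→6]: (72.74+28.70)/2 × 6 = 304.32
  [6→8]: (28.70+21.05)/2 × 2 = 49.75
  [8→8.5]: (21.05+19.48)/2 × 0.5 = 10.1325
  [8.5→10.5]: (19.48+14.29)/2 × 2 = 33.77
  Sum = 397.9725 µg/mL·hr
IV tail: 14.29/0.155 = 92.194; AUC_iv,0→∞ = 397.9725 + 92.194 = 490.1665 µg/mL·hr
Trapezoidal AUC_0→4.75 (oral suspension):
  [0→1.5]: (0.00+16.07)/2 × 1.5 = 12.0525
  [1.5→3.5]: (16.07+16.67)/2 × 2 = 32.74
  [3.5→4.5]: (16.67+14.98)/2 × 1 = 15.825
  [4.5→4.75]: (14.98+14.52)/2 × 0.25 = 3.6875
  Sum = 64.305 µg/mL·hr
oral suspension tail: 14.52/0.155 = 93.677; AUC_ev,0→∞ = 64.305 + 93.677 = 157.982 µg/mL·hr
F = (AUC_ev/D_ev)/(AUC_iv/D_iv) = (157.982/150)/(490.1665/150) = 1.05321/3.26778 = 0.3223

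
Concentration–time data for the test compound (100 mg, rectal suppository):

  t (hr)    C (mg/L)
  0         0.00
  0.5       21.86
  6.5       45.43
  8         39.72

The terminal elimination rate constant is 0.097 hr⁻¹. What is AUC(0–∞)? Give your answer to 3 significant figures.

Trapezoidal AUC_0→8:
  [0→0.5]: (0.00+21.86)/2 × 0.5 = 5.465
  [0.5→6.5]: (21.86+45.43)/2 × 6 = 201.87
  [6.5→8]: (45.43+39.72)/2 × 1.5 = 63.8625
  Sum = 271.1975 mg/L·hr
Extrapolated tail: C_last / k_e = 39.72 / 0.097 = 409.485
AUC_0→∞ = 271.1975 + 409.485 = 680.6825 mg/L·hr

AUC = 681 mg/L·hr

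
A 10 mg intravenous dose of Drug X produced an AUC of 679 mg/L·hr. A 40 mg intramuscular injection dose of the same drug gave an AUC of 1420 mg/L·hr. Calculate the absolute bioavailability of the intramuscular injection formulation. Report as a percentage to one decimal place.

F = 52.3%

F = (AUC_ev / D_ev) / (AUC_iv / D_iv)
  = (1420/40) / (679/10)
  = 35.5 / 67.9 = 0.5228
  = 52.28%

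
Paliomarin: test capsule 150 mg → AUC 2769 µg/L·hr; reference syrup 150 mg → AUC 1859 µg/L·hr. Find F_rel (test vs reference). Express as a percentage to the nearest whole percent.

F_rel = (AUC_test/D_test) / (AUC_ref/D_ref)
      = (2769/150) / (1859/150)
      = 18.46 / 12.3933 = 1.4895 = 148.95%

F_rel = 149%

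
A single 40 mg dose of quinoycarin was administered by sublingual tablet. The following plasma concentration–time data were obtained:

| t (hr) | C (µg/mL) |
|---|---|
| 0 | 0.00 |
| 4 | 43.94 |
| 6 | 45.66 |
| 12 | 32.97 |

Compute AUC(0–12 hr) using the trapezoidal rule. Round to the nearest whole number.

AUC = 413 µg/mL·hr

Trapezoidal AUC_0→12:
  [0→4]: (0.00+43.94)/2 × 4 = 87.88
  [4→6]: (43.94+45.66)/2 × 2 = 89.6
  [6→12]: (45.66+32.97)/2 × 6 = 235.89
  Sum = 413.37 µg/mL·hr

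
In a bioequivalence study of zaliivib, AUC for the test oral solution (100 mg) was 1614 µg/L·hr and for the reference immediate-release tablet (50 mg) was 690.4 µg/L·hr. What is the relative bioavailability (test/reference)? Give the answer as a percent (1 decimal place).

F_rel = 116.9%

F_rel = (AUC_test/D_test) / (AUC_ref/D_ref)
      = (1614/100) / (690.4/50)
      = 16.14 / 13.808 = 1.1689 = 116.89%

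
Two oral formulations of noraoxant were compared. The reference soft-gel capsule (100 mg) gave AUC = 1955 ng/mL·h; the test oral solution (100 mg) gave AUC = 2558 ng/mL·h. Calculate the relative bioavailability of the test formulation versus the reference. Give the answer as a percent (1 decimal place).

F_rel = 130.8%

F_rel = (AUC_test/D_test) / (AUC_ref/D_ref)
      = (2558/100) / (1955/100)
      = 25.58 / 19.55 = 1.3084 = 130.84%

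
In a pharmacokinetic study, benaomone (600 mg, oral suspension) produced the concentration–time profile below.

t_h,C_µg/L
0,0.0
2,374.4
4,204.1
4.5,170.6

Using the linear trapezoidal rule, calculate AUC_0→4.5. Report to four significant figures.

Trapezoidal AUC_0→4.5:
  [0→2]: (0.0+374.4)/2 × 2 = 374.4
  [2→4]: (374.4+204.1)/2 × 2 = 578.5
  [4→4.5]: (204.1+170.6)/2 × 0.5 = 93.675
  Sum = 1046.575 µg/L·h

AUC = 1047 µg/L·h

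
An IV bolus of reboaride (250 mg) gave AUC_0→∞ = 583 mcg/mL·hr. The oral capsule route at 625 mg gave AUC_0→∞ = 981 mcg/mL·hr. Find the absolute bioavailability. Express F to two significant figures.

F = 0.67

F = (AUC_ev / D_ev) / (AUC_iv / D_iv)
  = (981/625) / (583/250)
  = 1.5696 / 2.332 = 0.6731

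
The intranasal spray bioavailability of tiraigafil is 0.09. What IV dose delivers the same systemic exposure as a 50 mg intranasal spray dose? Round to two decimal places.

D_iv = 4.50 mg

Systemic exposure from an extravascular dose = F × D_ev, so the equivalent IV dose is F × D_ev.
D_iv = F × D_ev = 0.09 × 50 = 4.5 mg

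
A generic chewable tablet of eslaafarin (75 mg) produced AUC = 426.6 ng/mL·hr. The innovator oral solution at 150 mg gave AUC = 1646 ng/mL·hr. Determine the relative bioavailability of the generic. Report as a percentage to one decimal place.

F_rel = (AUC_test/D_test) / (AUC_ref/D_ref)
      = (426.6/75) / (1646/150)
      = 5.688 / 10.9733 = 0.5183 = 51.83%

F_rel = 51.8%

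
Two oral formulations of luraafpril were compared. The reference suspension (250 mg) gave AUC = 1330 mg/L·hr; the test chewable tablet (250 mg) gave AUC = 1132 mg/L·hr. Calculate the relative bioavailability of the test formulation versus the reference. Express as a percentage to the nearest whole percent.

F_rel = 85%

F_rel = (AUC_test/D_test) / (AUC_ref/D_ref)
      = (1132/250) / (1330/250)
      = 4.528 / 5.32 = 0.8511 = 85.11%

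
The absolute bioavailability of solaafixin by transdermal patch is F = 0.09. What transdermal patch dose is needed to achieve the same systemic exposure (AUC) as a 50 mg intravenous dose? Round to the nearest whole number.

For equal systemic exposure: F × D_ev = D_iv
D_ev = D_iv / F = 50 / 0.09 = 555.556 mg

D_transdermal = 556 mg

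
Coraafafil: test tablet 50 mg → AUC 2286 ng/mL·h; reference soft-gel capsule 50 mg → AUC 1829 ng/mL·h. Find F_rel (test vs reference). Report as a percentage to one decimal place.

F_rel = (AUC_test/D_test) / (AUC_ref/D_ref)
      = (2286/50) / (1829/50)
      = 45.72 / 36.58 = 1.2499 = 124.99%

F_rel = 125.0%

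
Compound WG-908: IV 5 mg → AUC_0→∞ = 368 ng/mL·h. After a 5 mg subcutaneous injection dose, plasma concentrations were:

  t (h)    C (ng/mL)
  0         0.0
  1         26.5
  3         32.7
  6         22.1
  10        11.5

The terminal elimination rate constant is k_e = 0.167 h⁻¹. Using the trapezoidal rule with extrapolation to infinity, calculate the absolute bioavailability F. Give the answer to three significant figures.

Trapezoidal AUC_0→10 (subcutaneous injection):
  [0→1]: (0.0+26.5)/2 × 1 = 13.25
  [1→3]: (26.5+32.7)/2 × 2 = 59.2
  [3→6]: (32.7+22.1)/2 × 3 = 82.2
  [6→10]: (22.1+11.5)/2 × 4 = 67.2
  Sum = 221.85 ng/mL·h
Tail: C_last/k_e = 11.5/0.167 = 68.862
AUC_0→∞ (subcutaneous injection) = 221.85 + 68.862 = 290.712 ng/mL·h
F = (AUC_ev/D_ev)/(AUC_iv/D_iv) = (290.712/5)/(368/5) = 58.1424/73.6 = 0.7900

F = 0.790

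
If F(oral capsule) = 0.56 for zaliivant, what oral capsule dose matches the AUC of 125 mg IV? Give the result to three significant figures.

D_oral = 223 mg

For equal systemic exposure: F × D_ev = D_iv
D_ev = D_iv / F = 125 / 0.56 = 223.214 mg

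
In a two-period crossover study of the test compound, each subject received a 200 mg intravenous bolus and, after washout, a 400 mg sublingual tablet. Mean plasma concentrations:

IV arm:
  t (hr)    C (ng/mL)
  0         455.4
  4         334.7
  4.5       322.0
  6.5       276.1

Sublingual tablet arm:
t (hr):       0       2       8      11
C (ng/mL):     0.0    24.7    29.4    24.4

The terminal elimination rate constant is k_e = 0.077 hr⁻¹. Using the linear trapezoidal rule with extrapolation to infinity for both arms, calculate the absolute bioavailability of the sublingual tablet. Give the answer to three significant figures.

Trapezoidal AUC_0→6.5 (IV):
  [0→4]: (455.4+334.7)/2 × 4 = 1580.2
  [4→4.5]: (334.7+322.0)/2 × 0.5 = 164.175
  [4.5→6.5]: (322.0+276.1)/2 × 2 = 598.1
  Sum = 2342.475 ng/mL·hr
IV tail: 276.1/0.077 = 3585.714; AUC_iv,0→∞ = 2342.475 + 3585.714 = 5928.189 ng/mL·hr
Trapezoidal AUC_0→11 (sublingual tablet):
  [0→2]: (0.0+24.7)/2 × 2 = 24.7
  [2→8]: (24.7+29.4)/2 × 6 = 162.3
  [8→11]: (29.4+24.4)/2 × 3 = 80.7
  Sum = 267.7 ng/mL·hr
sublingual tablet tail: 24.4/0.077 = 316.883; AUC_ev,0→∞ = 267.7 + 316.883 = 584.583 ng/mL·hr
F = (AUC_ev/D_ev)/(AUC_iv/D_iv) = (584.583/400)/(5928.189/200) = 1.4614575/29.640945 = 0.0493

F = 0.0493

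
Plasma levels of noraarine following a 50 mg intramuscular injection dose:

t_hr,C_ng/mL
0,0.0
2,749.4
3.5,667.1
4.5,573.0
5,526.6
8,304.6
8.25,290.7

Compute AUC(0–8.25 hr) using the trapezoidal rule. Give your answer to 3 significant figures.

Trapezoidal AUC_0→8.25:
  [0→2]: (0.0+749.4)/2 × 2 = 749.4
  [2→3.5]: (749.4+667.1)/2 × 1.5 = 1062.375
  [3.5→4.5]: (667.1+573.0)/2 × 1 = 620.05
  [4.5→5]: (573.0+526.6)/2 × 0.5 = 274.9
  [5→8]: (526.6+304.6)/2 × 3 = 1246.8
  [8→8.25]: (304.6+290.7)/2 × 0.25 = 74.4125
  Sum = 4027.9375 ng/mL·hr

AUC = 4030 ng/mL·hr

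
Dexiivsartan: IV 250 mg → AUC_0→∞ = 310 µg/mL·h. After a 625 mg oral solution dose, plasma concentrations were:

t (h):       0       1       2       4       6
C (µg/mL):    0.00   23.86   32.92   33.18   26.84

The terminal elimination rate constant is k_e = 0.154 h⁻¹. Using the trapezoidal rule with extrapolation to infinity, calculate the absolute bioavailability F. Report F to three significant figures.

Trapezoidal AUC_0→6 (oral solution):
  [0→1]: (0.00+23.86)/2 × 1 = 11.93
  [1→2]: (23.86+32.92)/2 × 1 = 28.39
  [2→4]: (32.92+33.18)/2 × 2 = 66.1
  [4→6]: (33.18+26.84)/2 × 2 = 60.02
  Sum = 166.44 µg/mL·h
Tail: C_last/k_e = 26.84/0.154 = 174.286
AUC_0→∞ (oral solution) = 166.44 + 174.286 = 340.726 µg/mL·h
F = (AUC_ev/D_ev)/(AUC_iv/D_iv) = (340.726/625)/(310/250) = 0.5451616/1.24 = 0.4396

F = 0.440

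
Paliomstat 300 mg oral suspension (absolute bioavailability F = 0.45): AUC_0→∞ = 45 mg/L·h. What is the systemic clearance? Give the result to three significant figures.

CL = 3.00 L/h

CL = F × Dose / AUC_0→∞
   = 0.45 × 300 / 45 = 3 L/h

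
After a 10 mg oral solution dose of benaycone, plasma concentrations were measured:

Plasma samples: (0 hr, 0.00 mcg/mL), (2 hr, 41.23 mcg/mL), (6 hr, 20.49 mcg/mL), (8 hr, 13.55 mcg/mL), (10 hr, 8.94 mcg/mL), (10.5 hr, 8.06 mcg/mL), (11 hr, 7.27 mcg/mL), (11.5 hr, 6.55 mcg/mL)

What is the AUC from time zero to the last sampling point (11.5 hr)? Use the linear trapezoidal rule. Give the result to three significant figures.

Trapezoidal AUC_0→11.5:
  [0→2]: (0.00+41.23)/2 × 2 = 41.23
  [2→6]: (41.23+20.49)/2 × 4 = 123.44
  [6→8]: (20.49+13.55)/2 × 2 = 34.04
  [8→10]: (13.55+8.94)/2 × 2 = 22.49
  [10→10.5]: (8.94+8.06)/2 × 0.5 = 4.25
  [10.5→11]: (8.06+7.27)/2 × 0.5 = 3.8325
  [11→11.5]: (7.27+6.55)/2 × 0.5 = 3.455
  Sum = 232.7375 mcg/mL·hr

AUC = 233 mcg/mL·hr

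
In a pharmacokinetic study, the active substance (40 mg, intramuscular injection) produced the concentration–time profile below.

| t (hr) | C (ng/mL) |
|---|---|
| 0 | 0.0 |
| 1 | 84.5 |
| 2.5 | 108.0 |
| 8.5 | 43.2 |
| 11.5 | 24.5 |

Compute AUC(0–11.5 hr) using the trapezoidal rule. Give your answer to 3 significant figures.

Trapezoidal AUC_0→11.5:
  [0→1]: (0.0+84.5)/2 × 1 = 42.25
  [1→2.5]: (84.5+108.0)/2 × 1.5 = 144.375
  [2.5→8.5]: (108.0+43.2)/2 × 6 = 453.6
  [8.5→11.5]: (43.2+24.5)/2 × 3 = 101.55
  Sum = 741.775 ng/mL·hr

AUC = 742 ng/mL·hr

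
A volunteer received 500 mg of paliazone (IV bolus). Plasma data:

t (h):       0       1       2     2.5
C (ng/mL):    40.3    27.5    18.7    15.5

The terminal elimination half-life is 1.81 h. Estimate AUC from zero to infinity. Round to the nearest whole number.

AUC = 106 ng/mL·h

Trapezoidal AUC_0→2.5:
  [0→1]: (40.3+27.5)/2 × 1 = 33.9
  [1→2]: (27.5+18.7)/2 × 1 = 23.1
  [2→2.5]: (18.7+15.5)/2 × 0.5 = 8.55
  Sum = 65.55 ng/mL·h
k_e = ln2 / t½ = 0.693147 / 1.81 = 0.3830 h^-1
Extrapolated tail: C_last / k_e = 15.5 / 0.383 = 40.470
AUC_0→∞ = 65.55 + 40.470 = 106.02 ng/mL·h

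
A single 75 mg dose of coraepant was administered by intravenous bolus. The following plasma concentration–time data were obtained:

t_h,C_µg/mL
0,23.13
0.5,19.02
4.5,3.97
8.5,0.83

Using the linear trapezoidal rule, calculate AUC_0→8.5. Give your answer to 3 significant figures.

AUC = 66.1 µg/mL·h

Trapezoidal AUC_0→8.5:
  [0→0.5]: (23.13+19.02)/2 × 0.5 = 10.5375
  [0.5→4.5]: (19.02+3.97)/2 × 4 = 45.98
  [4.5→8.5]: (3.97+0.83)/2 × 4 = 9.6
  Sum = 66.1175 µg/mL·h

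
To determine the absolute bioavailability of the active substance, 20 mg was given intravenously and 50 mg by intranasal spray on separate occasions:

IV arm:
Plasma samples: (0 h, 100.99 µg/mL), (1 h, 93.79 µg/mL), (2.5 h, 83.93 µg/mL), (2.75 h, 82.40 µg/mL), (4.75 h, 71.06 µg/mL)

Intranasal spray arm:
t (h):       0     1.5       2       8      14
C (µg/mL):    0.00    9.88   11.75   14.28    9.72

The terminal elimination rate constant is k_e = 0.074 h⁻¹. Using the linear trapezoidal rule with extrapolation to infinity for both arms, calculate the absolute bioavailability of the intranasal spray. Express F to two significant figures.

Trapezoidal AUC_0→4.75 (IV):
  [0→1]: (100.99+93.79)/2 × 1 = 97.39
  [1→2.5]: (93.79+83.93)/2 × 1.5 = 133.29
  [2.5→2.75]: (83.93+82.40)/2 × 0.25 = 20.79125
  [2.75→4.75]: (82.40+71.06)/2 × 2 = 153.46
  Sum = 404.93125 µg/mL·h
IV tail: 71.06/0.074 = 960.270; AUC_iv,0→∞ = 404.93125 + 960.270 = 1365.20125 µg/mL·h
Trapezoidal AUC_0→14 (intranasal spray):
  [0→1.5]: (0.00+9.88)/2 × 1.5 = 7.41
  [1.5→2]: (9.88+11.75)/2 × 0.5 = 5.4075
  [2→8]: (11.75+14.28)/2 × 6 = 78.09
  [8→14]: (14.28+9.72)/2 × 6 = 72.0
  Sum = 162.9075 µg/mL·h
intranasal spray tail: 9.72/0.074 = 131.351; AUC_ev,0→∞ = 162.9075 + 131.351 = 294.2585 µg/mL·h
F = (AUC_ev/D_ev)/(AUC_iv/D_iv) = (294.2585/50)/(1365.20125/20) = 5.88517/68.2601 = 0.0862

F = 0.086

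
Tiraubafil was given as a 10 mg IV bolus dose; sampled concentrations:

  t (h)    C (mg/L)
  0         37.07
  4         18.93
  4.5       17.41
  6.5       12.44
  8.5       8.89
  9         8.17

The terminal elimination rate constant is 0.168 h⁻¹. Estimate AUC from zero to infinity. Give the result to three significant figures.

AUC = 225 mg/L·h

Trapezoidal AUC_0→9:
  [0→4]: (37.07+18.93)/2 × 4 = 112.0
  [4→4.5]: (18.93+17.41)/2 × 0.5 = 9.085
  [4.5→6.5]: (17.41+12.44)/2 × 2 = 29.85
  [6.5→8.5]: (12.44+8.89)/2 × 2 = 21.33
  [8.5→9]: (8.89+8.17)/2 × 0.5 = 4.265
  Sum = 176.53 mg/L·h
Extrapolated tail: C_last / k_e = 8.17 / 0.168 = 48.631
AUC_0→∞ = 176.53 + 48.631 = 225.161 mg/L·h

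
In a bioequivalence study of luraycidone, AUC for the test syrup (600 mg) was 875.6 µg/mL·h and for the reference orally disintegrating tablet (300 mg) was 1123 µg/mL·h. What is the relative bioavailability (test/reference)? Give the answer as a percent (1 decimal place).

F_rel = 39.0%

F_rel = (AUC_test/D_test) / (AUC_ref/D_ref)
      = (875.6/600) / (1123/300)
      = 1.45933 / 3.74333 = 0.3898 = 38.98%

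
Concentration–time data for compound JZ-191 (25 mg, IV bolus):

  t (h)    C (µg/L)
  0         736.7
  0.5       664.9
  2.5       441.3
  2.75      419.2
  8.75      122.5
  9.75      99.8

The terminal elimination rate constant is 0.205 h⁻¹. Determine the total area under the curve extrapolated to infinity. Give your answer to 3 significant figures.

AUC = 3790 µg/L·h

Trapezoidal AUC_0→9.75:
  [0→0.5]: (736.7+664.9)/2 × 0.5 = 350.4
  [0.5→2.5]: (664.9+441.3)/2 × 2 = 1106.2
  [2.5→2.75]: (441.3+419.2)/2 × 0.25 = 107.5625
  [2.75→8.75]: (419.2+122.5)/2 × 6 = 1625.1
  [8.75→9.75]: (122.5+99.8)/2 × 1 = 111.15
  Sum = 3300.4125 µg/L·h
Extrapolated tail: C_last / k_e = 99.8 / 0.205 = 486.829
AUC_0→∞ = 3300.4125 + 486.829 = 3787.2415 µg/L·h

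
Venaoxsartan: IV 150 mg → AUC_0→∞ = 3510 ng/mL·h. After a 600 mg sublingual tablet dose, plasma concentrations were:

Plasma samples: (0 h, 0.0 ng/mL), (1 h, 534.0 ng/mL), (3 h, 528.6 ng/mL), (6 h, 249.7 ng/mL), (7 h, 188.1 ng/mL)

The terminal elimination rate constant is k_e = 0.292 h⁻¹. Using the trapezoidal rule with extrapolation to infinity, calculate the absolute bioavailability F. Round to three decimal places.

F = 0.239

Trapezoidal AUC_0→7 (sublingual tablet):
  [0→1]: (0.0+534.0)/2 × 1 = 267.0
  [1→3]: (534.0+528.6)/2 × 2 = 1062.6
  [3→6]: (528.6+249.7)/2 × 3 = 1167.45
  [6→7]: (249.7+188.1)/2 × 1 = 218.9
  Sum = 2715.95 ng/mL·h
Tail: C_last/k_e = 188.1/0.292 = 644.178
AUC_0→∞ (sublingual tablet) = 2715.95 + 644.178 = 3360.128 ng/mL·h
F = (AUC_ev/D_ev)/(AUC_iv/D_iv) = (3360.128/600)/(3510/150) = 5.60021/23.4 = 0.2393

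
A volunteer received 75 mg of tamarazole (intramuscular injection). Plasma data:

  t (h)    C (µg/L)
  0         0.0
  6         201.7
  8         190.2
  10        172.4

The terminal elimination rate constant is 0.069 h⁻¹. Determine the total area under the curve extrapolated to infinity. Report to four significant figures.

Trapezoidal AUC_0→10:
  [0→6]: (0.0+201.7)/2 × 6 = 605.1
  [6→8]: (201.7+190.2)/2 × 2 = 391.9
  [8→10]: (190.2+172.4)/2 × 2 = 362.6
  Sum = 1359.6 µg/L·h
Extrapolated tail: C_last / k_e = 172.4 / 0.069 = 2498.551
AUC_0→∞ = 1359.6 + 2498.551 = 3858.151 µg/L·h

AUC = 3858 µg/L·h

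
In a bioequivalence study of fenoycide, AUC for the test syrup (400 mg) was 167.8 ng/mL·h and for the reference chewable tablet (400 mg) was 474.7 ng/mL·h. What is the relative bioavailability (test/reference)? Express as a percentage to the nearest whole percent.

F_rel = (AUC_test/D_test) / (AUC_ref/D_ref)
      = (167.8/400) / (474.7/400)
      = 0.4195 / 1.18675 = 0.3535 = 35.35%

F_rel = 35%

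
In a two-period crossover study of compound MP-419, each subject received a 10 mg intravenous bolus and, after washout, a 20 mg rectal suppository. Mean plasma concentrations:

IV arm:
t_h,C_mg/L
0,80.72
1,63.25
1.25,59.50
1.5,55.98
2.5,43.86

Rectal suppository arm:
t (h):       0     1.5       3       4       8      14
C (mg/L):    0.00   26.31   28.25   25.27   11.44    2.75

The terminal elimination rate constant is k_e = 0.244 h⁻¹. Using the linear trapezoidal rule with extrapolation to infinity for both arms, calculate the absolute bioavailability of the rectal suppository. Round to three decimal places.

Trapezoidal AUC_0→2.5 (IV):
  [0→1]: (80.72+63.25)/2 × 1 = 71.985
  [1→1.25]: (63.25+59.50)/2 × 0.25 = 15.34375
  [1.25→1.5]: (59.50+55.98)/2 × 0.25 = 14.435
  [1.5→2.5]: (55.98+43.86)/2 × 1 = 49.92
  Sum = 151.68375 mg/L·h
IV tail: 43.86/0.244 = 179.754; AUC_iv,0→∞ = 151.68375 + 179.754 = 331.43775 mg/L·h
Trapezoidal AUC_0→14 (rectal suppository):
  [0→1.5]: (0.00+26.31)/2 × 1.5 = 19.7325
  [1.5→3]: (26.31+28.25)/2 × 1.5 = 40.92
  [3→4]: (28.25+25.27)/2 × 1 = 26.76
  [4→8]: (25.27+11.44)/2 × 4 = 73.42
  [8→14]: (11.44+2.75)/2 × 6 = 42.57
  Sum = 203.4025 mg/L·h
rectal suppository tail: 2.75/0.244 = 11.270; AUC_ev,0→∞ = 203.4025 + 11.270 = 214.6725 mg/L·h
F = (AUC_ev/D_ev)/(AUC_iv/D_iv) = (214.6725/20)/(331.43775/10) = 10.733625/33.143775 = 0.3239

F = 0.324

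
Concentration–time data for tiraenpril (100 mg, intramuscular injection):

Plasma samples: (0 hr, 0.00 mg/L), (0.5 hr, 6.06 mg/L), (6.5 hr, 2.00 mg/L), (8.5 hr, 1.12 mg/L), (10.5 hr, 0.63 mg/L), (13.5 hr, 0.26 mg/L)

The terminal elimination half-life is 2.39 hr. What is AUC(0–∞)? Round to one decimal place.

AUC = 32.8 mg/L·hr

Trapezoidal AUC_0→13.5:
  [0→0.5]: (0.00+6.06)/2 × 0.5 = 1.515
  [0.5→6.5]: (6.06+2.00)/2 × 6 = 24.18
  [6.5→8.5]: (2.00+1.12)/2 × 2 = 3.12
  [8.5→10.5]: (1.12+0.63)/2 × 2 = 1.75
  [10.5→13.5]: (0.63+0.26)/2 × 3 = 1.335
  Sum = 31.9 mg/L·hr
k_e = ln2 / t½ = 0.693147 / 2.39 = 0.2900 hr^-1
Extrapolated tail: C_last / k_e = 0.26 / 0.29 = 0.897
AUC_0→∞ = 31.9 + 0.897 = 32.797 mg/L·hr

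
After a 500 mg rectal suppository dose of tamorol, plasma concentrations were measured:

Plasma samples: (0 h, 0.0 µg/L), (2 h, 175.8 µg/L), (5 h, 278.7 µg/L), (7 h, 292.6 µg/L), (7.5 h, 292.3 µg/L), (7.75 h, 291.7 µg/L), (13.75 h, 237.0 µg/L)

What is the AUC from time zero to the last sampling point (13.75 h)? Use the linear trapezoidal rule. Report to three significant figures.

AUC = 3230 µg/L·h

Trapezoidal AUC_0→13.75:
  [0→2]: (0.0+175.8)/2 × 2 = 175.8
  [2→5]: (175.8+278.7)/2 × 3 = 681.75
  [5→7]: (278.7+292.6)/2 × 2 = 571.3
  [7→7.5]: (292.6+292.3)/2 × 0.5 = 146.225
  [7.5→7.75]: (292.3+291.7)/2 × 0.25 = 73.0
  [7.75→13.75]: (291.7+237.0)/2 × 6 = 1586.1
  Sum = 3234.175 µg/L·h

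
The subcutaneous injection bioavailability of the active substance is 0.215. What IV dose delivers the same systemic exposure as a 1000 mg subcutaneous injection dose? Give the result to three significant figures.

D_iv = 215 mg

Systemic exposure from an extravascular dose = F × D_ev, so the equivalent IV dose is F × D_ev.
D_iv = F × D_ev = 0.215 × 1000 = 215 mg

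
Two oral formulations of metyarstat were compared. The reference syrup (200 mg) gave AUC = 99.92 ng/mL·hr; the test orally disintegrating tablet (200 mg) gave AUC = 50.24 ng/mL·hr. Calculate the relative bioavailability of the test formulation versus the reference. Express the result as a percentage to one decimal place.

F_rel = (AUC_test/D_test) / (AUC_ref/D_ref)
      = (50.24/200) / (99.92/200)
      = 0.2512 / 0.4996 = 0.5028 = 50.28%

F_rel = 50.3%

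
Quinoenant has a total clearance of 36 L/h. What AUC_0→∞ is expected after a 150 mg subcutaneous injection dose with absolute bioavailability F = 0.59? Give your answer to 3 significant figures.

AUC_0→∞ = F × Dose / CL
        = 0.59 × 150 / 36 = 2.45833 mg/L·h

AUC = 2.46 mg/L·h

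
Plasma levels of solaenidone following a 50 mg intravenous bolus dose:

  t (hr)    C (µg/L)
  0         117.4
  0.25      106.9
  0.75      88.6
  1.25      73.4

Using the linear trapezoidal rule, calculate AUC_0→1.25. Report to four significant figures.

Trapezoidal AUC_0→1.25:
  [0→0.25]: (117.4+106.9)/2 × 0.25 = 28.0375
  [0.25→0.75]: (106.9+88.6)/2 × 0.5 = 48.875
  [0.75→1.25]: (88.6+73.4)/2 × 0.5 = 40.5
  Sum = 117.4125 µg/L·hr

AUC = 117.4 µg/L·hr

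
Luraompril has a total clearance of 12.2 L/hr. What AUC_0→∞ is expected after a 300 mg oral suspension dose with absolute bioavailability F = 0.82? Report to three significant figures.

AUC = 20.2 mg/L·hr

AUC_0→∞ = F × Dose / CL
        = 0.82 × 300 / 12.2 = 20.1639 mg/L·hr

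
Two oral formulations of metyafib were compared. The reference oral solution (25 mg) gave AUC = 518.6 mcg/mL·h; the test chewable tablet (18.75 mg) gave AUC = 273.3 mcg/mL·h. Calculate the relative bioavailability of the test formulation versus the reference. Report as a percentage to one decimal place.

F_rel = 70.3%

F_rel = (AUC_test/D_test) / (AUC_ref/D_ref)
      = (273.3/18.75) / (518.6/25)
      = 14.576 / 20.744 = 0.7027 = 70.27%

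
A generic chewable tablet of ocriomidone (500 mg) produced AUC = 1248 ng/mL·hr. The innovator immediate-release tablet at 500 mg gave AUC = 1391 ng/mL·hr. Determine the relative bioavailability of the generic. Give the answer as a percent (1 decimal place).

F_rel = (AUC_test/D_test) / (AUC_ref/D_ref)
      = (1248/500) / (1391/500)
      = 2.496 / 2.782 = 0.8972 = 89.72%

F_rel = 89.7%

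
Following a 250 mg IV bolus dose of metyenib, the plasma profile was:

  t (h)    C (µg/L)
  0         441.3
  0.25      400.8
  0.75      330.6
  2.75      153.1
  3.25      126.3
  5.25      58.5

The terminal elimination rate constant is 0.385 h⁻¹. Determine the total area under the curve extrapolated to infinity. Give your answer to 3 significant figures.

AUC = 1180 µg/L·h

Trapezoidal AUC_0→5.25:
  [0→0.25]: (441.3+400.8)/2 × 0.25 = 105.2625
  [0.25→0.75]: (400.8+330.6)/2 × 0.5 = 182.85
  [0.75→2.75]: (330.6+153.1)/2 × 2 = 483.7
  [2.75→3.25]: (153.1+126.3)/2 × 0.5 = 69.85
  [3.25→5.25]: (126.3+58.5)/2 × 2 = 184.8
  Sum = 1026.4625 µg/L·h
Extrapolated tail: C_last / k_e = 58.5 / 0.385 = 151.948
AUC_0→∞ = 1026.4625 + 151.948 = 1178.4105 µg/L·h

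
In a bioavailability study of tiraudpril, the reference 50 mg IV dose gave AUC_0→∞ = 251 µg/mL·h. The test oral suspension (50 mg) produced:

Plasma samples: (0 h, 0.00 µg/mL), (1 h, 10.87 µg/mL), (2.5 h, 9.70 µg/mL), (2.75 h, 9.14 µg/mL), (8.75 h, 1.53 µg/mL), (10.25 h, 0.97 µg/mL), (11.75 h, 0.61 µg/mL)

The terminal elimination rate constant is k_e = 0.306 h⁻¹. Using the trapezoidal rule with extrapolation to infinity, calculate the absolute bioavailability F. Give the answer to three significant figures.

Trapezoidal AUC_0→11.75 (oral suspension):
  [0→1]: (0.00+10.87)/2 × 1 = 5.435
  [1→2.5]: (10.87+9.70)/2 × 1.5 = 15.4275
  [2.5→2.75]: (9.70+9.14)/2 × 0.25 = 2.355
  [2.75→8.75]: (9.14+1.53)/2 × 6 = 32.01
  [8.75→10.25]: (1.53+0.97)/2 × 1.5 = 1.875
  [10.25→11.75]: (0.97+0.61)/2 × 1.5 = 1.185
  Sum = 58.2875 µg/mL·h
Tail: C_last/k_e = 0.61/0.306 = 1.993
AUC_0→∞ (oral suspension) = 58.2875 + 1.993 = 60.2805 µg/mL·h
F = (AUC_ev/D_ev)/(AUC_iv/D_iv) = (60.2805/50)/(251/50) = 1.20561/5.02 = 0.2402

F = 0.240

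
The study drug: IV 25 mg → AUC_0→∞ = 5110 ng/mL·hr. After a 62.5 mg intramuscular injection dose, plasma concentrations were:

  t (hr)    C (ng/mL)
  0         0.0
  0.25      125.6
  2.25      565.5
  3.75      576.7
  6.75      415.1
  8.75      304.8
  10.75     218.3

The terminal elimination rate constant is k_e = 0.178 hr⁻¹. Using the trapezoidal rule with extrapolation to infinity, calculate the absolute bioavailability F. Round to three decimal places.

F = 0.432

Trapezoidal AUC_0→10.75 (intramuscular injection):
  [0→0.25]: (0.0+125.6)/2 × 0.25 = 15.7
  [0.25→2.25]: (125.6+565.5)/2 × 2 = 691.1
  [2.25→3.75]: (565.5+576.7)/2 × 1.5 = 856.65
  [3.75→6.75]: (576.7+415.1)/2 × 3 = 1487.7
  [6.75→8.75]: (415.1+304.8)/2 × 2 = 719.9
  [8.75→10.75]: (304.8+218.3)/2 × 2 = 523.1
  Sum = 4294.15 ng/mL·hr
Tail: C_last/k_e = 218.3/0.178 = 1226.404
AUC_0→∞ (intramuscular injection) = 4294.15 + 1226.404 = 5520.554 ng/mL·hr
F = (AUC_ev/D_ev)/(AUC_iv/D_iv) = (5520.554/62.5)/(5110/25) = 88.328864/204.4 = 0.4321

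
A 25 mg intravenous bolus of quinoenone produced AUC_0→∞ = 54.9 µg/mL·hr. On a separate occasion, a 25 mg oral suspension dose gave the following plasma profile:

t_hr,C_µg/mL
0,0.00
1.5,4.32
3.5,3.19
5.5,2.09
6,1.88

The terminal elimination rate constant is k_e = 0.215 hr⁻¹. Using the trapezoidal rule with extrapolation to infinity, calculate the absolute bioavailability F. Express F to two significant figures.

Trapezoidal AUC_0→6 (oral suspension):
  [0→1.5]: (0.00+4.32)/2 × 1.5 = 3.24
  [1.5→3.5]: (4.32+3.19)/2 × 2 = 7.51
  [3.5→5.5]: (3.19+2.09)/2 × 2 = 5.28
  [5.5→6]: (2.09+1.88)/2 × 0.5 = 0.9925
  Sum = 17.0225 µg/mL·hr
Tail: C_last/k_e = 1.88/0.215 = 8.744
AUC_0→∞ (oral suspension) = 17.0225 + 8.744 = 25.7665 µg/mL·hr
F = (AUC_ev/D_ev)/(AUC_iv/D_iv) = (25.7665/25)/(54.9/25) = 1.03066/2.196 = 0.4693

F = 0.47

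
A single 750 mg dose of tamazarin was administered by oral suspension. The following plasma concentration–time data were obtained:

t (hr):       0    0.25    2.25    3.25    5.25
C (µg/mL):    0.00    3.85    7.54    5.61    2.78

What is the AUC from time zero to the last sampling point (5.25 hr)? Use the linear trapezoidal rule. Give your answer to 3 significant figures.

Trapezoidal AUC_0→5.25:
  [0→0.25]: (0.00+3.85)/2 × 0.25 = 0.48125
  [0.25→2.25]: (3.85+7.54)/2 × 2 = 11.39
  [2.25→3.25]: (7.54+5.61)/2 × 1 = 6.575
  [3.25→5.25]: (5.61+2.78)/2 × 2 = 8.39
  Sum = 26.83625 µg/mL·hr

AUC = 26.8 µg/mL·hr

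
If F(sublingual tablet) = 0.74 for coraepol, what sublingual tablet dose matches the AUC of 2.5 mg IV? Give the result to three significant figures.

For equal systemic exposure: F × D_ev = D_iv
D_ev = D_iv / F = 2.5 / 0.74 = 3.37838 mg

D_sublingual = 3.38 mg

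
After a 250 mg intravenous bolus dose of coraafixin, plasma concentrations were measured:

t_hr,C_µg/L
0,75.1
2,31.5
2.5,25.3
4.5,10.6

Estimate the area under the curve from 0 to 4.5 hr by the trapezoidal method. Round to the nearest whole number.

AUC = 157 µg/L·hr

Trapezoidal AUC_0→4.5:
  [0→2]: (75.1+31.5)/2 × 2 = 106.6
  [2→2.5]: (31.5+25.3)/2 × 0.5 = 14.2
  [2.5→4.5]: (25.3+10.6)/2 × 2 = 35.9
  Sum = 156.7 µg/L·hr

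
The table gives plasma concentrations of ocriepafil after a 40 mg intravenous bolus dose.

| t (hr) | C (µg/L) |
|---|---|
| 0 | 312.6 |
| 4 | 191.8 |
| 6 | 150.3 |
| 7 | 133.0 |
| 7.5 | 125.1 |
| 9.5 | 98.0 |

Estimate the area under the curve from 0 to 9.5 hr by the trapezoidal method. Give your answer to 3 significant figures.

AUC = 1780 µg/L·hr

Trapezoidal AUC_0→9.5:
  [0→4]: (312.6+191.8)/2 × 4 = 1008.8
  [4→6]: (191.8+150.3)/2 × 2 = 342.1
  [6→7]: (150.3+133.0)/2 × 1 = 141.65
  [7→7.5]: (133.0+125.1)/2 × 0.5 = 64.525
  [7.5→9.5]: (125.1+98.0)/2 × 2 = 223.1
  Sum = 1780.175 µg/L·hr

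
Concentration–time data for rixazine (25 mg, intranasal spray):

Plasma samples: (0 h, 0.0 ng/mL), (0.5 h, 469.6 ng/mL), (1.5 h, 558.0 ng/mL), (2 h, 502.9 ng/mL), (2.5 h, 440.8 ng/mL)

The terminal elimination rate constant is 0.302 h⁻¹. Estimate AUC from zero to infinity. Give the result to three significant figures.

Trapezoidal AUC_0→2.5:
  [0→0.5]: (0.0+469.6)/2 × 0.5 = 117.4
  [0.5→1.5]: (469.6+558.0)/2 × 1 = 513.8
  [1.5→2]: (558.0+502.9)/2 × 0.5 = 265.225
  [2→2.5]: (502.9+440.8)/2 × 0.5 = 235.925
  Sum = 1132.35 ng/mL·h
Extrapolated tail: C_last / k_e = 440.8 / 0.302 = 1459.603
AUC_0→∞ = 1132.35 + 1459.603 = 2591.953 ng/mL·h

AUC = 2590 ng/mL·h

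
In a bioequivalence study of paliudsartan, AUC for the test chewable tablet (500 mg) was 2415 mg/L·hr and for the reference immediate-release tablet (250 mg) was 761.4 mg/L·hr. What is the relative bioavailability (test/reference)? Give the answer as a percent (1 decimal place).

F_rel = (AUC_test/D_test) / (AUC_ref/D_ref)
      = (2415/500) / (761.4/250)
      = 4.83 / 3.0456 = 1.5859 = 158.59%

F_rel = 158.6%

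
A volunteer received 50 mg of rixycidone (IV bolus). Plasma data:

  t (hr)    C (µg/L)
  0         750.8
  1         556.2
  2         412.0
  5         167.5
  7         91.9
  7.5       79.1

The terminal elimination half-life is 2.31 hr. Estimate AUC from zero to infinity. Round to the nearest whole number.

Trapezoidal AUC_0→7.5:
  [0→1]: (750.8+556.2)/2 × 1 = 653.5
  [1→2]: (556.2+412.0)/2 × 1 = 484.1
  [2→5]: (412.0+167.5)/2 × 3 = 869.25
  [5→7]: (167.5+91.9)/2 × 2 = 259.4
  [7→7.5]: (91.9+79.1)/2 × 0.5 = 42.75
  Sum = 2309.0 µg/L·hr
k_e = ln2 / t½ = 0.693147 / 2.31 = 0.3001 hr^-1
Extrapolated tail: C_last / k_e = 79.1 / 0.3001 = 263.579
AUC_0→∞ = 2309.0 + 263.579 = 2572.579 µg/L·hr

AUC = 2573 µg/L·hr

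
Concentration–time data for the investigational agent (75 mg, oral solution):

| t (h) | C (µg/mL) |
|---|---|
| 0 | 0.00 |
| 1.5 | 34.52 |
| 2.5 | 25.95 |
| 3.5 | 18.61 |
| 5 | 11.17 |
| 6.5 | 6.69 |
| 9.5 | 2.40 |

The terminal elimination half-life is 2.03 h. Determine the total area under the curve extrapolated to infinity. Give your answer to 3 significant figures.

Trapezoidal AUC_0→9.5:
  [0→1.5]: (0.00+34.52)/2 × 1.5 = 25.89
  [1.5→2.5]: (34.52+25.95)/2 × 1 = 30.235
  [2.5→3.5]: (25.95+18.61)/2 × 1 = 22.28
  [3.5→5]: (18.61+11.17)/2 × 1.5 = 22.335
  [5→6.5]: (11.17+6.69)/2 × 1.5 = 13.395
  [6.5→9.5]: (6.69+2.40)/2 × 3 = 13.635
  Sum = 127.77 µg/mL·h
k_e = ln2 / t½ = 0.693147 / 2.03 = 0.3415 h^-1
Extrapolated tail: C_last / k_e = 2.40 / 0.3415 = 7.028
AUC_0→∞ = 127.77 + 7.028 = 134.798 µg/mL·h

AUC = 135 µg/mL·h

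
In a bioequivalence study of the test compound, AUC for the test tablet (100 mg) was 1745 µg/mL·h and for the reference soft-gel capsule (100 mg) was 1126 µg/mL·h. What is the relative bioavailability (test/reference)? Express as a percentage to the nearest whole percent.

F_rel = 155%

F_rel = (AUC_test/D_test) / (AUC_ref/D_ref)
      = (1745/100) / (1126/100)
      = 17.45 / 11.26 = 1.5497 = 154.97%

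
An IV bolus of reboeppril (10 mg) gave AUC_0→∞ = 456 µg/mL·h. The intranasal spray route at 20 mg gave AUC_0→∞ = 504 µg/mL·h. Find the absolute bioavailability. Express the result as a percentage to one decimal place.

F = 55.3%

F = (AUC_ev / D_ev) / (AUC_iv / D_iv)
  = (504/20) / (456/10)
  = 25.2 / 45.6 = 0.5526
  = 55.26%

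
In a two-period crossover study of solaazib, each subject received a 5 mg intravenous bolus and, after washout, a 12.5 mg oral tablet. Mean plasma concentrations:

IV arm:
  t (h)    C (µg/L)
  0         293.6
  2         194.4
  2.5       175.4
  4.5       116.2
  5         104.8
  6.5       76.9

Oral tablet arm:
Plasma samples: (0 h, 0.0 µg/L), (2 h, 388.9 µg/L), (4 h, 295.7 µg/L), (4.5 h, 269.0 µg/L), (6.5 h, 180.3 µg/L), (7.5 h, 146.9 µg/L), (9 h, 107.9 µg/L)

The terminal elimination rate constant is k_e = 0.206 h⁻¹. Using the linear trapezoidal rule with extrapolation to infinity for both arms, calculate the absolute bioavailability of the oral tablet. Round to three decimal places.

F = 0.708

Trapezoidal AUC_0→6.5 (IV):
  [0→2]: (293.6+194.4)/2 × 2 = 488.0
  [2→2.5]: (194.4+175.4)/2 × 0.5 = 92.45
  [2.5→4.5]: (175.4+116.2)/2 × 2 = 291.6
  [4.5→5]: (116.2+104.8)/2 × 0.5 = 55.25
  [5→6.5]: (104.8+76.9)/2 × 1.5 = 136.275
  Sum = 1063.575 µg/L·h
IV tail: 76.9/0.206 = 373.301; AUC_iv,0→∞ = 1063.575 + 373.301 = 1436.876 µg/L·h
Trapezoidal AUC_0→9 (oral tablet):
  [0→2]: (0.0+388.9)/2 × 2 = 388.9
  [2→4]: (388.9+295.7)/2 × 2 = 684.6
  [4→4.5]: (295.7+269.0)/2 × 0.5 = 141.175
  [4.5→6.5]: (269.0+180.3)/2 × 2 = 449.3
  [6.5→7.5]: (180.3+146.9)/2 × 1 = 163.6
  [7.5→9]: (146.9+107.9)/2 × 1.5 = 191.1
  Sum = 2018.675 µg/L·h
oral tablet tail: 107.9/0.206 = 523.786; AUC_ev,0→∞ = 2018.675 + 523.786 = 2542.461 µg/L·h
F = (AUC_ev/D_ev)/(AUC_iv/D_iv) = (2542.461/12.5)/(1436.876/5) = 203.39688/287.3752 = 0.7078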